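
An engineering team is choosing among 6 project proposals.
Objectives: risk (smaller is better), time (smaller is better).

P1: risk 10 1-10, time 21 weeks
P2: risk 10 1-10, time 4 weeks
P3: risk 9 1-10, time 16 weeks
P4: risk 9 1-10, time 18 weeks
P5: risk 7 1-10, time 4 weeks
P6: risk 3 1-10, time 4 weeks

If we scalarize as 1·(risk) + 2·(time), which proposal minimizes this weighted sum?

P1: 1·10 + 2·21 = 52
P2: 1·10 + 2·4 = 18
P3: 1·9 + 2·16 = 41
P4: 1·9 + 2·18 = 45
P5: 1·7 + 2·4 = 15
P6: 1·3 + 2·4 = 11
Lowest: P6 at 11.

P6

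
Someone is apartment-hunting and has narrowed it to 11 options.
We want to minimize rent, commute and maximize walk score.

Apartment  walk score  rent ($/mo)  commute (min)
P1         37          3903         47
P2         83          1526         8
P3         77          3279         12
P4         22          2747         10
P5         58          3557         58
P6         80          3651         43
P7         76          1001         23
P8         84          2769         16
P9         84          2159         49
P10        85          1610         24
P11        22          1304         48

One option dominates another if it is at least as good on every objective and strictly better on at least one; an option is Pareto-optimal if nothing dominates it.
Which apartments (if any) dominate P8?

none

P1: worse on walk score (37 vs 84).
P2: worse on walk score (83 vs 84).
P3: worse on walk score (77 vs 84).
P4: worse on walk score (22 vs 84).
P5: worse on walk score (58 vs 84).
P6: worse on walk score (80 vs 84).
P7: worse on walk score (76 vs 84).
P9: worse on commute (49 vs 16).
P10: worse on commute (24 vs 16).
P11: worse on walk score (22 vs 84).
No option dominates P8.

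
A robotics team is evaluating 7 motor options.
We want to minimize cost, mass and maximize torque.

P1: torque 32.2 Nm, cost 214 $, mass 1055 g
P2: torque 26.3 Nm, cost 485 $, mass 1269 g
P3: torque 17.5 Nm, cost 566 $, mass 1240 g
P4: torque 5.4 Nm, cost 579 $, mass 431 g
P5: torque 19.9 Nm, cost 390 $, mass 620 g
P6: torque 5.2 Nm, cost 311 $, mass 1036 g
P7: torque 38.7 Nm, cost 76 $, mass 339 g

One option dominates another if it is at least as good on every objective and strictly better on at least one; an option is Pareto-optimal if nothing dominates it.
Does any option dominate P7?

No

P1: worse on torque (32.2 vs 38.7).
P2: worse on torque (26.3 vs 38.7).
P3: worse on torque (17.5 vs 38.7).
P4: worse on torque (5.4 vs 38.7).
P5: worse on torque (19.9 vs 38.7).
P6: worse on torque (5.2 vs 38.7).
No option is at least as good as P7 on every objective and strictly better on one.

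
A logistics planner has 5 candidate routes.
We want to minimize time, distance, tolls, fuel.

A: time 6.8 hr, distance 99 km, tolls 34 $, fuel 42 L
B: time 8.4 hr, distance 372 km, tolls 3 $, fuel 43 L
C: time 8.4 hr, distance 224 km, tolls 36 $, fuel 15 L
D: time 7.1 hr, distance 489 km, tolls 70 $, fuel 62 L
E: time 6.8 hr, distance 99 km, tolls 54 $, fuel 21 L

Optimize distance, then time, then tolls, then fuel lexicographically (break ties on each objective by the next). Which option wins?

First minimize distance: best is 99, kept {A, E}.
Then minimize time: best is 6.8, kept {A, E}.
Then minimize tolls: best is 34, kept {A}.

A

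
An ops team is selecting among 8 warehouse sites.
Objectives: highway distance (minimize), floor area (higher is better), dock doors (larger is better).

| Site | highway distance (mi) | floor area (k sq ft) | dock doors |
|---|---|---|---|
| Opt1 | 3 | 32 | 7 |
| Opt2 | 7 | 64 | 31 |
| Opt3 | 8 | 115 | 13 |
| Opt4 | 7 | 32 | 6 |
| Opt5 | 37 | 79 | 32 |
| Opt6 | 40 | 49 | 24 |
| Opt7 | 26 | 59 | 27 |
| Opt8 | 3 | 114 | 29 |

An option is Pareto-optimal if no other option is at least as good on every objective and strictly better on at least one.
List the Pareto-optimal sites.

Opt2, Opt3, Opt5, Opt8

Opt1: dominated by Opt8 (highway distance 3≤3, floor area 114≥32, dock doors 29≥7).
Opt2: not dominated.
Opt3: not dominated (best floor area).
Opt4: dominated by Opt1 (highway distance 3≤7, floor area 32≥32, dock doors 7≥6).
Opt5: not dominated (best dock doors).
Opt6: dominated by Opt2 (highway distance 7≤40, floor area 64≥49, dock doors 31≥24).
Opt7: dominated by Opt2 (highway distance 7≤26, floor area 64≥59, dock doors 31≥27).
Opt8: not dominated.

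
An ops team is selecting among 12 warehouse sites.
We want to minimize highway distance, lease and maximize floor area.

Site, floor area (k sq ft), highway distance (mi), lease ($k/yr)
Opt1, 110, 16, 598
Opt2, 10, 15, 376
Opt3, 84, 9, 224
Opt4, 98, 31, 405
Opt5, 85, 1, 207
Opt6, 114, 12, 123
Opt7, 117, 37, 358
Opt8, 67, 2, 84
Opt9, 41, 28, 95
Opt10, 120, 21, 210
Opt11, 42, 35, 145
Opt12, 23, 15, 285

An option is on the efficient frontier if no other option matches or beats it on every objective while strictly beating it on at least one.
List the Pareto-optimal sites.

Opt5, Opt6, Opt8, Opt10

Opt1: dominated by Opt6 (floor area 114≥110, highway distance 12≤16, lease 123≤598).
Opt2: dominated by Opt3 (floor area 84≥10, highway distance 9≤15, lease 224≤376).
Opt3: dominated by Opt5 (floor area 85≥84, highway distance 1≤9, lease 207≤224).
Opt4: dominated by Opt6 (floor area 114≥98, highway distance 12≤31, lease 123≤405).
Opt5: not dominated (best highway distance).
Opt6: not dominated.
Opt7: dominated by Opt10 (floor area 120≥117, highway distance 21≤37, lease 210≤358).
Opt8: not dominated (best lease).
Opt9: dominated by Opt8 (floor area 67≥41, highway distance 2≤28, lease 84≤95).
Opt10: not dominated (best floor area).
Opt11: dominated by Opt6 (floor area 114≥42, highway distance 12≤35, lease 123≤145).
Opt12: dominated by Opt3 (floor area 84≥23, highway distance 9≤15, lease 224≤285).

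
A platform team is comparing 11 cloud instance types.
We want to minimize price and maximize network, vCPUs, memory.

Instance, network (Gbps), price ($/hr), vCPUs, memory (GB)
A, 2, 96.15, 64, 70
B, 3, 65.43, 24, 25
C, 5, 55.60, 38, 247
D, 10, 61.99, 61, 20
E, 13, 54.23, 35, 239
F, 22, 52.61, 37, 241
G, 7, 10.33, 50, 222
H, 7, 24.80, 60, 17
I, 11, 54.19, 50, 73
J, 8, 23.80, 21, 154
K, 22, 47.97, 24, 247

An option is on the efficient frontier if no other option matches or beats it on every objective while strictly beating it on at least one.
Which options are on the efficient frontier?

A: not dominated (best vCPUs).
B: dominated by C (network 5≥3, price 55.60≤65.43, vCPUs 38≥24, memory 247≥25).
C: not dominated.
D: not dominated.
E: dominated by F (network 22≥13, price 52.61≤54.23, vCPUs 37≥35, memory 241≥239).
F: not dominated.
G: not dominated (best price).
H: not dominated.
I: not dominated.
J: not dominated.
K: not dominated.

A, C, D, F, G, H, I, J, K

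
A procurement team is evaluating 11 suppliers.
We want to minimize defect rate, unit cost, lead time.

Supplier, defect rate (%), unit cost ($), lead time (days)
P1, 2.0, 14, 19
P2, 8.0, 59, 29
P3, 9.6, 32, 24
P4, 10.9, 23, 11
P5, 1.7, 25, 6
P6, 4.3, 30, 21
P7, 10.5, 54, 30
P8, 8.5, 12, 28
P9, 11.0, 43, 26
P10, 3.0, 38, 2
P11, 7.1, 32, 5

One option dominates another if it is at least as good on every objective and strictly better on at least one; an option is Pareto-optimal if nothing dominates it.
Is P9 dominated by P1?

P1 vs P9: defect rate 2.0≤11.0, unit cost 14≤43, lead time 19≤26 — P1 is at least as good on every objective with at least one strict improvement.

Yes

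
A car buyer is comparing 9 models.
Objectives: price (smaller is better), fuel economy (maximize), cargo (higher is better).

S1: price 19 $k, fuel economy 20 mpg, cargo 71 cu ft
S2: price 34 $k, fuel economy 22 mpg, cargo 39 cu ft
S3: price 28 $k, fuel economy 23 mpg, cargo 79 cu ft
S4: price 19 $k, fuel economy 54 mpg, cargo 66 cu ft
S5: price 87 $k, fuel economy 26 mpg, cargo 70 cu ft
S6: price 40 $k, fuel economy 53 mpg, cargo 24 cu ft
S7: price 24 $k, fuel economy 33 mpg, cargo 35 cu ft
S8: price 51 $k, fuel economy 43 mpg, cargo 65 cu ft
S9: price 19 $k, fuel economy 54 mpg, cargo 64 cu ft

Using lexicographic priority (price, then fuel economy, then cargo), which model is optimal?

First minimize price: best is 19, kept {S1, S4, S9}.
Then maximize fuel economy: best is 54, kept {S4, S9}.
Then maximize cargo: best is 66, kept {S4}.

S4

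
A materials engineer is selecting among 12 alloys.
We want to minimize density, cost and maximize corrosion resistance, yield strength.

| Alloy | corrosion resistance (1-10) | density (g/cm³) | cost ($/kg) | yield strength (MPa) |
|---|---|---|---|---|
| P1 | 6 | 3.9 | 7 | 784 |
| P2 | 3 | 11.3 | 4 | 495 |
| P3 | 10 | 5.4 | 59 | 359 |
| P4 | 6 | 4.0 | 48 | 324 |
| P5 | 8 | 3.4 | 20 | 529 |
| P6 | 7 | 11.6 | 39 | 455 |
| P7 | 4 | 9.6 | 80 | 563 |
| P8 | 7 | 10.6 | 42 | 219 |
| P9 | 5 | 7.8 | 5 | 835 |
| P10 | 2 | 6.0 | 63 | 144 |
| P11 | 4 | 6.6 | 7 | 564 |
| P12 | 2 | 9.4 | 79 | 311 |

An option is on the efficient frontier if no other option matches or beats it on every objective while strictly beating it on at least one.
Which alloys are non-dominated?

P1, P2, P3, P5, P9

P1: not dominated.
P2: not dominated (best cost).
P3: not dominated (best corrosion resistance).
P4: dominated by P1 (corrosion resistance 6≥6, density 3.9≤4.0, cost 7≤48, yield strength 784≥324).
P5: not dominated (best density).
P6: dominated by P5 (corrosion resistance 8≥7, density 3.4≤11.6, cost 20≤39, yield strength 529≥455).
P7: dominated by P1 (corrosion resistance 6≥4, density 3.9≤9.6, cost 7≤80, yield strength 784≥563).
P8: dominated by P5 (corrosion resistance 8≥7, density 3.4≤10.6, cost 20≤42, yield strength 529≥219).
P9: not dominated (best yield strength).
P10: dominated by P1 (corrosion resistance 6≥2, density 3.9≤6.0, cost 7≤63, yield strength 784≥144).
P11: dominated by P1 (corrosion resistance 6≥4, density 3.9≤6.6, cost 7≤7, yield strength 784≥564).
P12: dominated by P1 (corrosion resistance 6≥2, density 3.9≤9.4, cost 7≤79, yield strength 784≥311).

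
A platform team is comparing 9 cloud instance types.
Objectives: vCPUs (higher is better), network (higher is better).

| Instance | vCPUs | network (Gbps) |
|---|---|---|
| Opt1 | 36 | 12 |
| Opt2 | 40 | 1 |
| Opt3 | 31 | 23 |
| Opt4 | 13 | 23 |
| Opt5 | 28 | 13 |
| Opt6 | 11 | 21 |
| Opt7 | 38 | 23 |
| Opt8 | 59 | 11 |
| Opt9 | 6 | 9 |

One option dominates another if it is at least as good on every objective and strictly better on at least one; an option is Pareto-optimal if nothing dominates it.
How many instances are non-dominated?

Opt1: dominated by Opt7 (vCPUs 38≥36, network 23≥12).
Opt2: dominated by Opt8 (vCPUs 59≥40, network 11≥1).
Opt3: dominated by Opt7 (vCPUs 38≥31, network 23≥23).
Opt4: dominated by Opt3 (vCPUs 31≥13, network 23≥23).
Opt5: dominated by Opt3 (vCPUs 31≥28, network 23≥13).
Opt6: dominated by Opt3 (vCPUs 31≥11, network 23≥21).
Opt7: not dominated.
Opt8: not dominated (best vCPUs).
Opt9: dominated by Opt1 (vCPUs 36≥6, network 12≥9).
Pareto-optimal: Opt7, Opt8 → 2.

2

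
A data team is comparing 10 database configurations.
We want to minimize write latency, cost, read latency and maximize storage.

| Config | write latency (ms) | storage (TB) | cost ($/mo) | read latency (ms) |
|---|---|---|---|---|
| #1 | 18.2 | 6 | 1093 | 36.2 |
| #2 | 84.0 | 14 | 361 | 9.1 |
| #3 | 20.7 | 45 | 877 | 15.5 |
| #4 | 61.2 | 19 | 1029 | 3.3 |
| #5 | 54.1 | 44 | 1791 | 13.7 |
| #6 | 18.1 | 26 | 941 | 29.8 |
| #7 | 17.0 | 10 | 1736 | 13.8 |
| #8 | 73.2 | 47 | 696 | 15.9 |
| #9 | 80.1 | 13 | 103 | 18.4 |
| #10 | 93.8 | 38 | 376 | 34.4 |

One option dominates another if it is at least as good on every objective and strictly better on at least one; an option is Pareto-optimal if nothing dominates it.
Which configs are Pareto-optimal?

#1: dominated by #6 (write latency 18.1≤18.2, storage 26≥6, cost 941≤1093, read latency 29.8≤36.2).
#2: not dominated.
#3: not dominated.
#4: not dominated (best read latency).
#5: not dominated.
#6: not dominated.
#7: not dominated (best write latency).
#8: not dominated (best storage).
#9: not dominated (best cost).
#10: not dominated.

#2, #3, #4, #5, #6, #7, #8, #9, #10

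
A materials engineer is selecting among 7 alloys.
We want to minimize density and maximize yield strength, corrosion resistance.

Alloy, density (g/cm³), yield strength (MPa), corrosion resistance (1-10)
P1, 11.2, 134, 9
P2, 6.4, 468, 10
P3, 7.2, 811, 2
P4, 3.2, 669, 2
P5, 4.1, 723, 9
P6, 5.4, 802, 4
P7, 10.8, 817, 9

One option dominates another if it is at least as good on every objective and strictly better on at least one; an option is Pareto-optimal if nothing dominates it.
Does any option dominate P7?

No

P1: worse on density (11.2 vs 10.8).
P2: worse on yield strength (468 vs 817).
P3: worse on yield strength (811 vs 817).
P4: worse on yield strength (669 vs 817).
P5: worse on yield strength (723 vs 817).
P6: worse on yield strength (802 vs 817).
No option is at least as good as P7 on every objective and strictly better on one.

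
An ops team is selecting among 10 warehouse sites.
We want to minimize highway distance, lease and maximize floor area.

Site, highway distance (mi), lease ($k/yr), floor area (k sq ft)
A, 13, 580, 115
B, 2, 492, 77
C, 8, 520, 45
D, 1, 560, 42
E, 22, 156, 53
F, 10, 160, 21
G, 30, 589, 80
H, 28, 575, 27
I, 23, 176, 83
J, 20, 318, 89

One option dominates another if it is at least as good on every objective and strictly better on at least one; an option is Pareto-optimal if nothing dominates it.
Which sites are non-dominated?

A: not dominated (best floor area).
B: not dominated.
C: dominated by B (highway distance 2≤8, lease 492≤520, floor area 77≥45).
D: not dominated (best highway distance).
E: not dominated (best lease).
F: not dominated.
G: dominated by A (highway distance 13≤30, lease 580≤589, floor area 115≥80).
H: dominated by B (highway distance 2≤28, lease 492≤575, floor area 77≥27).
I: not dominated.
J: not dominated.

A, B, D, E, F, I, J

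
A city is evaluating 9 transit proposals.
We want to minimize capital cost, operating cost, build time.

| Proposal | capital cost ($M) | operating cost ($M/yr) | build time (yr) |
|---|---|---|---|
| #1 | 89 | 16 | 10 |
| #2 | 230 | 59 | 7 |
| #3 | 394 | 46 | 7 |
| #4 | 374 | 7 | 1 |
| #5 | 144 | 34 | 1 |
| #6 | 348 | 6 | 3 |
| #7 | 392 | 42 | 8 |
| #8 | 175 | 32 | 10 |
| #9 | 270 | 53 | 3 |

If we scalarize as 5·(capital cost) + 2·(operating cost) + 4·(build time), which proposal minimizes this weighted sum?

#1: 5·89 + 2·16 + 4·10 = 517
#2: 5·230 + 2·59 + 4·7 = 1296
#3: 5·394 + 2·46 + 4·7 = 2090
#4: 5·374 + 2·7 + 4·1 = 1888
#5: 5·144 + 2·34 + 4·1 = 792
#6: 5·348 + 2·6 + 4·3 = 1764
#7: 5·392 + 2·42 + 4·8 = 2076
#8: 5·175 + 2·32 + 4·10 = 979
#9: 5·270 + 2·53 + 4·3 = 1468
Lowest: #1 at 517.

#1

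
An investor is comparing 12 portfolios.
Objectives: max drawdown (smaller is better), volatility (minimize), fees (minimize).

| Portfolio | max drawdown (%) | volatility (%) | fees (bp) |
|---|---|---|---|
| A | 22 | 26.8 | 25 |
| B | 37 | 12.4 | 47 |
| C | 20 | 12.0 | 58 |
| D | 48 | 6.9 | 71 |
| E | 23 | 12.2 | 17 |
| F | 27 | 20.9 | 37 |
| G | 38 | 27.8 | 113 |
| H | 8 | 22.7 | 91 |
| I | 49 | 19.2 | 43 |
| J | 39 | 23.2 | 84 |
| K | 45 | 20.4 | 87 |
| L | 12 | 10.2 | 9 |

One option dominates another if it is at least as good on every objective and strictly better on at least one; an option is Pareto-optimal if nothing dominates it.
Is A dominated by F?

No

F vs A: F is worse on max drawdown (27 vs 22), so it does not dominate A.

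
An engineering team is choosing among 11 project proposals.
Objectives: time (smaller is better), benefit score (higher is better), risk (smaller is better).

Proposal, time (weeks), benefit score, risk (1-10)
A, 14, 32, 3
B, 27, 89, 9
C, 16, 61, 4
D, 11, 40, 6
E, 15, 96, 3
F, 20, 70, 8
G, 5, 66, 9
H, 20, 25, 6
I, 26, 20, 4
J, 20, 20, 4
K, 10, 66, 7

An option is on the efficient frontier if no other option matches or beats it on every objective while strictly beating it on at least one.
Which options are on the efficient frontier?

A: not dominated.
B: dominated by E (time 15≤27, benefit score 96≥89, risk 3≤9).
C: dominated by E (time 15≤16, benefit score 96≥61, risk 3≤4).
D: not dominated.
E: not dominated (best benefit score).
F: dominated by E (time 15≤20, benefit score 96≥70, risk 3≤8).
G: not dominated (best time).
H: dominated by A (time 14≤20, benefit score 32≥25, risk 3≤6).
I: dominated by A (time 14≤26, benefit score 32≥20, risk 3≤4).
J: dominated by A (time 14≤20, benefit score 32≥20, risk 3≤4).
K: not dominated.

A, D, E, G, K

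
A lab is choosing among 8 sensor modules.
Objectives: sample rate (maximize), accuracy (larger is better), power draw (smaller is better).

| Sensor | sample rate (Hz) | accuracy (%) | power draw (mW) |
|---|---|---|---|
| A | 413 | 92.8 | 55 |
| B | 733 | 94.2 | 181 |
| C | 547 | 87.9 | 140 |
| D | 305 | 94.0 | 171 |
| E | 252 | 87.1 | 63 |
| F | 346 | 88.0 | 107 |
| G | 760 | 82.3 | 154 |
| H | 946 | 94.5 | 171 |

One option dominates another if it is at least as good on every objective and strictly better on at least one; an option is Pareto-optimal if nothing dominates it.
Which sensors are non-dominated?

A: not dominated (best power draw).
B: dominated by H (sample rate 946≥733, accuracy 94.5≥94.2, power draw 171≤181).
C: not dominated.
D: dominated by H (sample rate 946≥305, accuracy 94.5≥94.0, power draw 171≤171).
E: dominated by A (sample rate 413≥252, accuracy 92.8≥87.1, power draw 55≤63).
F: dominated by A (sample rate 413≥346, accuracy 92.8≥88.0, power draw 55≤107).
G: not dominated.
H: not dominated (best sample rate).

A, C, G, H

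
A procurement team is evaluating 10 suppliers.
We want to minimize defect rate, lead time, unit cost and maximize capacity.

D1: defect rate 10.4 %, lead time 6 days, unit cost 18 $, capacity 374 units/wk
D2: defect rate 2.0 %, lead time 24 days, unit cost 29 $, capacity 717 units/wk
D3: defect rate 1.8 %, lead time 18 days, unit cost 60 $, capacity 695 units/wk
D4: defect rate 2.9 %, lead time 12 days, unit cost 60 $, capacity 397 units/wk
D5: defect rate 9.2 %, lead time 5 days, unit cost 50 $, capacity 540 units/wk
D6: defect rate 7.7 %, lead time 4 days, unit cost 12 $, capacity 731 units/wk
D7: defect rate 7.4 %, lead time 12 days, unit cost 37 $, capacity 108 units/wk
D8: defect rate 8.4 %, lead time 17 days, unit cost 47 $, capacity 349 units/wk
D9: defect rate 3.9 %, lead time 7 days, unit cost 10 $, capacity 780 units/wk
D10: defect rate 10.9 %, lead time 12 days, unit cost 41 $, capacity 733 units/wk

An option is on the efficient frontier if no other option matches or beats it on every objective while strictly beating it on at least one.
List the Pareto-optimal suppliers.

D1: dominated by D6 (defect rate 7.7≤10.4, lead time 4≤6, unit cost 12≤18, capacity 731≥374).
D2: not dominated.
D3: not dominated (best defect rate).
D4: not dominated.
D5: dominated by D6 (defect rate 7.7≤9.2, lead time 4≤5, unit cost 12≤50, capacity 731≥540).
D6: not dominated (best lead time).
D7: dominated by D9 (defect rate 3.9≤7.4, lead time 7≤12, unit cost 10≤37, capacity 780≥108).
D8: dominated by D6 (defect rate 7.7≤8.4, lead time 4≤17, unit cost 12≤47, capacity 731≥349).
D9: not dominated (best unit cost).
D10: dominated by D9 (defect rate 3.9≤10.9, lead time 7≤12, unit cost 10≤41, capacity 780≥733).

D2, D3, D4, D6, D9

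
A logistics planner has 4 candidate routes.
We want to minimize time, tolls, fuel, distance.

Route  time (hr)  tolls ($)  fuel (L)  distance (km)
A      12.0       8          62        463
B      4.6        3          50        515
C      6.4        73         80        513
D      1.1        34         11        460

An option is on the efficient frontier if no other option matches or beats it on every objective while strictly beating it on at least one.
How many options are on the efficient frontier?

3

A: not dominated.
B: not dominated (best tolls).
C: dominated by D (time 1.1≤6.4, tolls 34≤73, fuel 11≤80, distance 460≤513).
D: not dominated (best time).
Pareto-optimal: A, B, D → 3.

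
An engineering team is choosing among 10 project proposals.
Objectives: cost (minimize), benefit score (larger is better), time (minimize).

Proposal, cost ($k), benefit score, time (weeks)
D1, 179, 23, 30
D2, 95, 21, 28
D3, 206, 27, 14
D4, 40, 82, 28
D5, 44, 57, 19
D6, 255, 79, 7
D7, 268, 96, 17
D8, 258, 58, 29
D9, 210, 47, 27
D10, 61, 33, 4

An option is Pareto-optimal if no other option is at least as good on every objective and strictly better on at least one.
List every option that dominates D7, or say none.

D1: worse on benefit score (23 vs 96).
D2: worse on benefit score (21 vs 96).
D3: worse on benefit score (27 vs 96).
D4: worse on benefit score (82 vs 96).
D5: worse on benefit score (57 vs 96).
D6: worse on benefit score (79 vs 96).
D8: worse on benefit score (58 vs 96).
D9: worse on benefit score (47 vs 96).
D10: worse on benefit score (33 vs 96).
No option dominates D7.

none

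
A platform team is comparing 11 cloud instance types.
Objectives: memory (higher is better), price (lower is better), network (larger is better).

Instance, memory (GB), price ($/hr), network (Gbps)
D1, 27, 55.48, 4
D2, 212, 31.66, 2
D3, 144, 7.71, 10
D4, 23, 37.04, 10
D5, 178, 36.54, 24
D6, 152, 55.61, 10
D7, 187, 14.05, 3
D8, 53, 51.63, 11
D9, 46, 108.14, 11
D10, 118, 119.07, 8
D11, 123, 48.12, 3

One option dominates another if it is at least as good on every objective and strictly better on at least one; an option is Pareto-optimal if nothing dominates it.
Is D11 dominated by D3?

Yes

D3 vs D11: memory 144≥123, price 7.71≤48.12, network 10≥3 — D3 is at least as good on every objective with at least one strict improvement.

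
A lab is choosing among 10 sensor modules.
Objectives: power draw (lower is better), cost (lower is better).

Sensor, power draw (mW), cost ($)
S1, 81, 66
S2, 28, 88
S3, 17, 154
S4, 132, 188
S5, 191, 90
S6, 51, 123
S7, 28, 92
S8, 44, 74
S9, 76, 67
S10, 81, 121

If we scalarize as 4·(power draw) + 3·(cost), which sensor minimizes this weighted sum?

S1: 4·81 + 3·66 = 522
S2: 4·28 + 3·88 = 376
S3: 4·17 + 3·154 = 530
S4: 4·132 + 3·188 = 1092
S5: 4·191 + 3·90 = 1034
S6: 4·51 + 3·123 = 573
S7: 4·28 + 3·92 = 388
S8: 4·44 + 3·74 = 398
S9: 4·76 + 3·67 = 505
S10: 4·81 + 3·121 = 687
Lowest: S2 at 376.

S2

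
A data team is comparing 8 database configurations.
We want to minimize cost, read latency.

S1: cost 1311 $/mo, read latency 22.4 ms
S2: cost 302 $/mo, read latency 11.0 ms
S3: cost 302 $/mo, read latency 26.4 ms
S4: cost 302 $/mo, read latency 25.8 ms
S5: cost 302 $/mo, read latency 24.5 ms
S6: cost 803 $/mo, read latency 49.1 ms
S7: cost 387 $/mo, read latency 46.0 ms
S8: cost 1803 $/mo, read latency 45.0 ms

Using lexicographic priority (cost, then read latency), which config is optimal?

First minimize cost: best is 302, kept {S2, S3, S4, S5}.
Then minimize read latency: best is 11.0, kept {S2}.

S2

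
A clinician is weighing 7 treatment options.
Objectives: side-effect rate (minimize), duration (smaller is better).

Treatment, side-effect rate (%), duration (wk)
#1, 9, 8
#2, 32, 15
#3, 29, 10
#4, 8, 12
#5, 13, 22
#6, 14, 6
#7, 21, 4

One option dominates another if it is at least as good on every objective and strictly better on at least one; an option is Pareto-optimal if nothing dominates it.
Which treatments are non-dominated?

#1: not dominated.
#2: dominated by #1 (side-effect rate 9≤32, duration 8≤15).
#3: dominated by #1 (side-effect rate 9≤29, duration 8≤10).
#4: not dominated (best side-effect rate).
#5: dominated by #1 (side-effect rate 9≤13, duration 8≤22).
#6: not dominated.
#7: not dominated (best duration).

#1, #4, #6, #7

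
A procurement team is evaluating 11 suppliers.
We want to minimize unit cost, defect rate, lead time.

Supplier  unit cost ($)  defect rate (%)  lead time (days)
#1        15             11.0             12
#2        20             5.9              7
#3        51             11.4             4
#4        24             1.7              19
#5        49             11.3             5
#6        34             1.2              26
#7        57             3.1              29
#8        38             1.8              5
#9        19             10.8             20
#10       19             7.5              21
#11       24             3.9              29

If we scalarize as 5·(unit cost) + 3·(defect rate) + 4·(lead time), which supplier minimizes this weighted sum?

#1: 5·15 + 3·11.0 + 4·12 = 156.0
#2: 5·20 + 3·5.9 + 4·7 = 145.7
#3: 5·51 + 3·11.4 + 4·4 = 305.2
#4: 5·24 + 3·1.7 + 4·19 = 201.1
#5: 5·49 + 3·11.3 + 4·5 = 298.9
#6: 5·34 + 3·1.2 + 4·26 = 277.6
#7: 5·57 + 3·3.1 + 4·29 = 410.3
#8: 5·38 + 3·1.8 + 4·5 = 215.4
#9: 5·19 + 3·10.8 + 4·20 = 207.4
#10: 5·19 + 3·7.5 + 4·21 = 201.5
#11: 5·24 + 3·3.9 + 4·29 = 247.7
Lowest: #2 at 145.7.

#2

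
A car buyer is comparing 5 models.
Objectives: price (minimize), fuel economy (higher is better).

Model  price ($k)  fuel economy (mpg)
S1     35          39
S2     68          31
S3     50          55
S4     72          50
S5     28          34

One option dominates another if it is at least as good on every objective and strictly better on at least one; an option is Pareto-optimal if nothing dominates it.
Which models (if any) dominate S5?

S1: worse on price (35 vs 28).
S2: worse on price (68 vs 28).
S3: worse on price (50 vs 28).
S4: worse on price (72 vs 28).
No option dominates S5.

none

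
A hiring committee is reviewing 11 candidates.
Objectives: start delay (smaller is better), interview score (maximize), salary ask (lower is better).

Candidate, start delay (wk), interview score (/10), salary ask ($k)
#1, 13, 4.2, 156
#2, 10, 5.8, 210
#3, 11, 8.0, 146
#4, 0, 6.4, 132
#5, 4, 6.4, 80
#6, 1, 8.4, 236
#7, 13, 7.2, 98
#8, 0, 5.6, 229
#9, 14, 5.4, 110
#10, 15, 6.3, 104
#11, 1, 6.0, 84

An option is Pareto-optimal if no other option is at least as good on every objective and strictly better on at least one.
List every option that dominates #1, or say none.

#3: start delay 11≤13, interview score 8.0≥4.2, salary ask 146≤156 — dominates #1.
#4: start delay 0≤13, interview score 6.4≥4.2, salary ask 132≤156 — dominates #1.
#5: start delay 4≤13, interview score 6.4≥4.2, salary ask 80≤156 — dominates #1.
#7: start delay 13≤13, interview score 7.2≥4.2, salary ask 98≤156 — dominates #1.
#11: start delay 1≤13, interview score 6.0≥4.2, salary ask 84≤156 — dominates #1.
Others (#2, #6, #8, #9, #10) are each worse than #1 on at least one objective.

#3, #4, #5, #7, #11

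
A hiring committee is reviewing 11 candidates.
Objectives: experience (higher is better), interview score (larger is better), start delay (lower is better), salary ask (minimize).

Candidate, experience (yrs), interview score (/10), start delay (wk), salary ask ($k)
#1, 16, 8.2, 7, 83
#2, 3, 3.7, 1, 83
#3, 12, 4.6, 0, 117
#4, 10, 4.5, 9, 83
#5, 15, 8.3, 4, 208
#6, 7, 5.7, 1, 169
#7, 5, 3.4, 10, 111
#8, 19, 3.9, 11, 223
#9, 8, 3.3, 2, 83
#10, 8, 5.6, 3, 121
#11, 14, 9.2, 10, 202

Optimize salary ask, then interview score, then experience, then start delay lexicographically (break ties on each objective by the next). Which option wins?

First minimize salary ask: best is 83, kept {#1, #2, #4, #9}.
Then maximize interview score: best is 8.2, kept {#1}.

#1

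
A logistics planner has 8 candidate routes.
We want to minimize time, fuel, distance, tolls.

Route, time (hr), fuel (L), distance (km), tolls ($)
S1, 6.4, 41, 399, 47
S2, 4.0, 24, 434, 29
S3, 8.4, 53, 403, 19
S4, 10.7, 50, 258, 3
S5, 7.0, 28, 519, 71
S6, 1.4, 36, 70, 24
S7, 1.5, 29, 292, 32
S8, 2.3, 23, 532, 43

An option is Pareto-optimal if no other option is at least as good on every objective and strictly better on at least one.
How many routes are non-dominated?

6

S1: dominated by S6 (time 1.4≤6.4, fuel 36≤41, distance 70≤399, tolls 24≤47).
S2: not dominated.
S3: not dominated.
S4: not dominated (best tolls).
S5: dominated by S2 (time 4.0≤7.0, fuel 24≤28, distance 434≤519, tolls 29≤71).
S6: not dominated (best time).
S7: not dominated.
S8: not dominated (best fuel).
Pareto-optimal: S2, S3, S4, S6, S7, S8 → 6.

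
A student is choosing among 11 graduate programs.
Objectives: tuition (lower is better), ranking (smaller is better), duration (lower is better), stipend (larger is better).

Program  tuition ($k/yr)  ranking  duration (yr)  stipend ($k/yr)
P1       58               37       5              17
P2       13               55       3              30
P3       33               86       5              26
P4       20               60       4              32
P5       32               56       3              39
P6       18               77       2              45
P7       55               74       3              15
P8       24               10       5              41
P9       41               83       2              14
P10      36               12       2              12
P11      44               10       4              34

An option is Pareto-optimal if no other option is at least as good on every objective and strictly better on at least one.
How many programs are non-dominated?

7

P1: dominated by P8 (tuition 24≤58, ranking 10≤37, duration 5≤5, stipend 41≥17).
P2: not dominated (best tuition).
P3: dominated by P2 (tuition 13≤33, ranking 55≤86, duration 3≤5, stipend 30≥26).
P4: not dominated.
P5: not dominated.
P6: not dominated (best stipend).
P7: dominated by P2 (tuition 13≤55, ranking 55≤74, duration 3≤3, stipend 30≥15).
P8: not dominated.
P9: dominated by P6 (tuition 18≤41, ranking 77≤83, duration 2≤2, stipend 45≥14).
P10: not dominated.
P11: not dominated.
Pareto-optimal: P2, P4, P5, P6, P8, P10, P11 → 7.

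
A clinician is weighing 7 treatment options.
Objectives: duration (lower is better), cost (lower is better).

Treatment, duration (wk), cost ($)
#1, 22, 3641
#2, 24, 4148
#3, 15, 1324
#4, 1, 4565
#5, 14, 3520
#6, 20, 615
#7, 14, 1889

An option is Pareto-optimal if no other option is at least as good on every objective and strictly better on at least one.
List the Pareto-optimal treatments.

#1: dominated by #3 (duration 15≤22, cost 1324≤3641).
#2: dominated by #1 (duration 22≤24, cost 3641≤4148).
#3: not dominated.
#4: not dominated (best duration).
#5: dominated by #7 (duration 14≤14, cost 1889≤3520).
#6: not dominated (best cost).
#7: not dominated.

#3, #4, #6, #7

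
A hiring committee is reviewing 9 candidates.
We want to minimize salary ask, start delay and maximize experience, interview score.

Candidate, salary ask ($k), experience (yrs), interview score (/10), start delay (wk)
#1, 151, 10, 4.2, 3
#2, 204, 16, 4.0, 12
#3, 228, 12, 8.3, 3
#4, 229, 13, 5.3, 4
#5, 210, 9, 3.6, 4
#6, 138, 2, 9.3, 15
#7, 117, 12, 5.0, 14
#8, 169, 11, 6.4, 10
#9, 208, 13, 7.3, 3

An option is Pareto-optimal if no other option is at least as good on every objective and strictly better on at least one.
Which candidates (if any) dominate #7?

none

#1: worse on salary ask (151 vs 117).
#2: worse on salary ask (204 vs 117).
#3: worse on salary ask (228 vs 117).
#4: worse on salary ask (229 vs 117).
#5: worse on salary ask (210 vs 117).
#6: worse on salary ask (138 vs 117).
#8: worse on salary ask (169 vs 117).
#9: worse on salary ask (208 vs 117).
No option dominates #7.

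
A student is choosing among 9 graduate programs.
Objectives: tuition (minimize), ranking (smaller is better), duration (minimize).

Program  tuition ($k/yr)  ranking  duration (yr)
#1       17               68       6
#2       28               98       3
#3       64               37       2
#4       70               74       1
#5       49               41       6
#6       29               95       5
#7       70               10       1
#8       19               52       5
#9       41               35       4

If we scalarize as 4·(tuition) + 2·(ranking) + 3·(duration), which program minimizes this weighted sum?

#8

#1: 4·17 + 2·68 + 3·6 = 222
#2: 4·28 + 2·98 + 3·3 = 317
#3: 4·64 + 2·37 + 3·2 = 336
#4: 4·70 + 2·74 + 3·1 = 431
#5: 4·49 + 2·41 + 3·6 = 296
#6: 4·29 + 2·95 + 3·5 = 321
#7: 4·70 + 2·10 + 3·1 = 303
#8: 4·19 + 2·52 + 3·5 = 195
#9: 4·41 + 2·35 + 3·4 = 246
Lowest: #8 at 195.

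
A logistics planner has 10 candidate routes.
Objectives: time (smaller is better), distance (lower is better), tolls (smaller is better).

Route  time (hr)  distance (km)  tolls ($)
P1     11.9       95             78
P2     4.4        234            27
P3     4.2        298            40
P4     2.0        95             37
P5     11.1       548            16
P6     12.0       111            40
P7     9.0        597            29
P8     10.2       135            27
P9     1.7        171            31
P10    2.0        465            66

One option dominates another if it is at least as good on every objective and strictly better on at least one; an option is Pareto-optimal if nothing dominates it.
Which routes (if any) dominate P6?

P4

P4: time 2.0≤12.0, distance 95≤111, tolls 37≤40 — dominates P6.
Others (P1, P2, P3, P5, P7, P8, P9, P10) are each worse than P6 on at least one objective.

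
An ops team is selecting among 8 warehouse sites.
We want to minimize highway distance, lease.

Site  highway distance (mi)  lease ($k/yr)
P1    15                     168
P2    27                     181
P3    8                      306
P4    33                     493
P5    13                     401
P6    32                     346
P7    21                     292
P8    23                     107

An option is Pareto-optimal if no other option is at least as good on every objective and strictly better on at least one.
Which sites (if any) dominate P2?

P1, P8

P1: highway distance 15≤27, lease 168≤181 — dominates P2.
P8: highway distance 23≤27, lease 107≤181 — dominates P2.
Others (P3, P4, P5, P6, P7) are each worse than P2 on at least one objective.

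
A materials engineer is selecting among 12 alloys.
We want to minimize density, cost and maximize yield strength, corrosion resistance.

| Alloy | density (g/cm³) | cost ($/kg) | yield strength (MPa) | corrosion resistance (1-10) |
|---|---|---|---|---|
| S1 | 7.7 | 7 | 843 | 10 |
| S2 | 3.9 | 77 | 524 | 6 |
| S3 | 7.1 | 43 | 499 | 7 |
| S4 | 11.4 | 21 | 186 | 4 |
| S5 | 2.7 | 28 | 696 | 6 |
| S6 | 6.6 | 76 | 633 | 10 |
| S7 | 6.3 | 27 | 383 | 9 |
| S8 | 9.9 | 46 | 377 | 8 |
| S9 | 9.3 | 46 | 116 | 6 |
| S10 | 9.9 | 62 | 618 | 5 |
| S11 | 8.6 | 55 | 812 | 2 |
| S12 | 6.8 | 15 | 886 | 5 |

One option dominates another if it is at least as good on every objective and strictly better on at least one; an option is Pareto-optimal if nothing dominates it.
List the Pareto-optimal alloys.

S1: not dominated (best cost).
S2: dominated by S5 (density 2.7≤3.9, cost 28≤77, yield strength 696≥524, corrosion resistance 6≥6).
S3: not dominated.
S4: dominated by S1 (density 7.7≤11.4, cost 7≤21, yield strength 843≥186, corrosion resistance 10≥4).
S5: not dominated (best density).
S6: not dominated.
S7: not dominated.
S8: dominated by S1 (density 7.7≤9.9, cost 7≤46, yield strength 843≥377, corrosion resistance 10≥8).
S9: dominated by S1 (density 7.7≤9.3, cost 7≤46, yield strength 843≥116, corrosion resistance 10≥6).
S10: dominated by S1 (density 7.7≤9.9, cost 7≤62, yield strength 843≥618, corrosion resistance 10≥5).
S11: dominated by S1 (density 7.7≤8.6, cost 7≤55, yield strength 843≥812, corrosion resistance 10≥2).
S12: not dominated (best yield strength).

S1, S3, S5, S6, S7, S12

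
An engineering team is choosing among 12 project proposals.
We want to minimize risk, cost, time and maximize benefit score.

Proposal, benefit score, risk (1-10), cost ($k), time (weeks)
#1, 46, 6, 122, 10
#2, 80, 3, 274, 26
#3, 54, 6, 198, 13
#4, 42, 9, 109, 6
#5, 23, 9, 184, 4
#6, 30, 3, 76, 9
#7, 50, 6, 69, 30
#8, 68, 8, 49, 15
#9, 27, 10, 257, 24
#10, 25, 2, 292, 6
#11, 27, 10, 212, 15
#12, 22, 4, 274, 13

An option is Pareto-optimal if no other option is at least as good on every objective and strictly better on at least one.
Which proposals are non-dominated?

#1, #2, #3, #4, #5, #6, #7, #8, #10

#1: not dominated.
#2: not dominated (best benefit score).
#3: not dominated.
#4: not dominated.
#5: not dominated (best time).
#6: not dominated.
#7: not dominated.
#8: not dominated (best cost).
#9: dominated by #1 (benefit score 46≥27, risk 6≤10, cost 122≤257, time 10≤24).
#10: not dominated (best risk).
#11: dominated by #1 (benefit score 46≥27, risk 6≤10, cost 122≤212, time 10≤15).
#12: dominated by #6 (benefit score 30≥22, risk 3≤4, cost 76≤274, time 9≤13).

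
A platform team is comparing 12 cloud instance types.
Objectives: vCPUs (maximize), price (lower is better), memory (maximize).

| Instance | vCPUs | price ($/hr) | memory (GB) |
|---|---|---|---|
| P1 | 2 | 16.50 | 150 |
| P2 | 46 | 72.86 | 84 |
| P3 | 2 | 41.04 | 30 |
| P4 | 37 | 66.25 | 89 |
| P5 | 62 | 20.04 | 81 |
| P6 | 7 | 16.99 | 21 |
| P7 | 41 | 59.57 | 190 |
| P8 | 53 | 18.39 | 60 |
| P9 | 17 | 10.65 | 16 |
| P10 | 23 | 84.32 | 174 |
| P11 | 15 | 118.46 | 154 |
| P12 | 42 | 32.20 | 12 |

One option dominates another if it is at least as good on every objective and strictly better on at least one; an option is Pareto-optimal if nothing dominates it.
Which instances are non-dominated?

P1, P2, P5, P6, P7, P8, P9

P1: not dominated.
P2: not dominated.
P3: dominated by P1 (vCPUs 2≥2, price 16.50≤41.04, memory 150≥30).
P4: dominated by P7 (vCPUs 41≥37, price 59.57≤66.25, memory 190≥89).
P5: not dominated (best vCPUs).
P6: not dominated.
P7: not dominated (best memory).
P8: not dominated.
P9: not dominated (best price).
P10: dominated by P7 (vCPUs 41≥23, price 59.57≤84.32, memory 190≥174).
P11: dominated by P7 (vCPUs 41≥15, price 59.57≤118.46, memory 190≥154).
P12: dominated by P5 (vCPUs 62≥42, price 20.04≤32.20, memory 81≥12).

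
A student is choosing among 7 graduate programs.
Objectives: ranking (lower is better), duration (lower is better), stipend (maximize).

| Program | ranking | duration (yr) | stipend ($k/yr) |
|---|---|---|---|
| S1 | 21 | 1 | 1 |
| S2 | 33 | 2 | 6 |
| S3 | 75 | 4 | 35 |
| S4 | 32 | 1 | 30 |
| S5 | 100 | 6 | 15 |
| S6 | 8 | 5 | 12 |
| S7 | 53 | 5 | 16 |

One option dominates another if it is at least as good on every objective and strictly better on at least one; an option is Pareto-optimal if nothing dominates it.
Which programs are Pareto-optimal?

S1, S3, S4, S6

S1: not dominated.
S2: dominated by S4 (ranking 32≤33, duration 1≤2, stipend 30≥6).
S3: not dominated (best stipend).
S4: not dominated.
S5: dominated by S3 (ranking 75≤100, duration 4≤6, stipend 35≥15).
S6: not dominated (best ranking).
S7: dominated by S4 (ranking 32≤53, duration 1≤5, stipend 30≥16).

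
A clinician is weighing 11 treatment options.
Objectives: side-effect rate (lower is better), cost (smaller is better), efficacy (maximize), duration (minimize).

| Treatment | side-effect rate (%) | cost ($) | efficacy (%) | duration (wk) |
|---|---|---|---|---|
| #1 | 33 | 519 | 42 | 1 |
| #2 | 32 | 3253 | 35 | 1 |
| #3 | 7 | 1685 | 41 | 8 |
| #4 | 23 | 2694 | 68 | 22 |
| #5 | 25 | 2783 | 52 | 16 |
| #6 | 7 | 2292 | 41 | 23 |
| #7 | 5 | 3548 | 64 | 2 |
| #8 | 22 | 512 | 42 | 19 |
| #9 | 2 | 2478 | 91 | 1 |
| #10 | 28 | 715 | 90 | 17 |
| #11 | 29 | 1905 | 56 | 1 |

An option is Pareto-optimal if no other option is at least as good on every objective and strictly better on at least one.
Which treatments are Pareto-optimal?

#1: not dominated.
#2: dominated by #9 (side-effect rate 2≤32, cost 2478≤3253, efficacy 91≥35, duration 1≤1).
#3: not dominated.
#4: dominated by #9 (side-effect rate 2≤23, cost 2478≤2694, efficacy 91≥68, duration 1≤22).
#5: dominated by #9 (side-effect rate 2≤25, cost 2478≤2783, efficacy 91≥52, duration 1≤16).
#6: dominated by #3 (side-effect rate 7≤7, cost 1685≤2292, efficacy 41≥41, duration 8≤23).
#7: dominated by #9 (side-effect rate 2≤5, cost 2478≤3548, efficacy 91≥64, duration 1≤2).
#8: not dominated (best cost).
#9: not dominated (best side-effect rate).
#10: not dominated.
#11: not dominated.

#1, #3, #8, #9, #10, #11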